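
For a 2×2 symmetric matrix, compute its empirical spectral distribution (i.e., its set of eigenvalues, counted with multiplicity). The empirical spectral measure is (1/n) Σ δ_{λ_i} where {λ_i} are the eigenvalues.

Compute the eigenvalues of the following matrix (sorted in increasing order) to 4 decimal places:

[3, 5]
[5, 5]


Since M is real symmetric, both eigenvalues are real; they are the roots of det(λI − M) = λ² − (tr M) λ + det M.
tr M = 3 + 5 = 8.
det M = 3·5 − 5² = 15 − 25 = -10.
Characteristic polynomial: λ² − 8λ − 10 = 0.
Discriminant Δ = (tr M)² − 4·det M = 64 − (-40) = 104; √Δ = 10.198039.
λ = (tr M ± √Δ)/2 = (8 ± 10.198039)/2, giving (tr M − √Δ)/2 = -1.0990 and (tr M + √Δ)/2 = 9.0990.

Eigenvalues sorted in increasing order: [-1.0990, 9.0990].


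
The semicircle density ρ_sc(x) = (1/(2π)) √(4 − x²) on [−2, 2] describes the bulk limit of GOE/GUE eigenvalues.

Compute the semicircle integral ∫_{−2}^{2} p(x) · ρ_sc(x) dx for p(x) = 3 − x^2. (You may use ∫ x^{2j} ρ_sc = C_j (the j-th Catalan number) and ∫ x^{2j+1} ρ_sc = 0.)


Write p(x) = Σ a_i x^i, split into monomials and integrate each against ρ_sc separately.
Using ∫ x^{2j} ρ_sc = C_j = (1/(j+1)) C(2j, j) (Catalan numbers) and ∫ x^{2j+1} ρ_sc = 0 (odd monomials vanish by symmetry):
  i = 0 (even): a_0 · C_{0} = 3 · 1 = 3
  i = 2 (even): a_2 · C_{1} = -1 · 1 = -1

Summing the contributions: ∫_{−2}^{2} p(x) ρ_sc(x) dx = 3 + (-1) = 2.


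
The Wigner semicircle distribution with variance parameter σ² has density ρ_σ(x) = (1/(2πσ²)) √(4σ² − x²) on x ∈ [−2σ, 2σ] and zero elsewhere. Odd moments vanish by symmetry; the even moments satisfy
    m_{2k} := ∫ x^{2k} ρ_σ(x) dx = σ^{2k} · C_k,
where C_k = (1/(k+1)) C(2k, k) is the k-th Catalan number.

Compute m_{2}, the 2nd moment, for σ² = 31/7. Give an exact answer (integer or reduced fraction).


By the scaled semicircle moment identity, m_{2k} = σ^{2k} · C_k with k = 1.
C_1 = (1/(k+1)) · C(2k, k) = (1/2) · C(2, 1) = (1/2) · 2 = 1.
σ^{2k} = (σ²)^k = (31/7)^1 = 31/7.

Therefore m_{2} = σ^{2} · C_1 = (31/7) · 1 = 31/7.


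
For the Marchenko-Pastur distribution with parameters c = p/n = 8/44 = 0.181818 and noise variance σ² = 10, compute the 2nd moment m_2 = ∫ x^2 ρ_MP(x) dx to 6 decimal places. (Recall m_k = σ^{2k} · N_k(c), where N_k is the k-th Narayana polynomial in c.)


E[X²] = σ⁴ (1 + c) (second MP moment). With σ² = 10 (so σ⁴ = 100) and c = 8/44 = 0.181818: E[X²] = 100 · (1 + 0.181818) = 100 · 1.181818.

So E[X^2] = 118.181818.


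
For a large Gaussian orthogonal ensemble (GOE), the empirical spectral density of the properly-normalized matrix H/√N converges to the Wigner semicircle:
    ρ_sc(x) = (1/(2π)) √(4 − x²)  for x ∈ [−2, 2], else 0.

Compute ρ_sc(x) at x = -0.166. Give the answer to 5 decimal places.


ρ_sc(x) = (1/(2π)) √(4 − x²). With x = -0.166:
  4 − x² = 4 − (-0.166)² = 4 − 0.027556 = 3.972444.
  √(4 − x²) = 1.993099.
  1/(2π) = 0.159155.
  ρ_sc(-0.166) = 0.159155 · 1.993099 = 0.317212.

Rounded to 5 decimal places: ρ_sc(-0.166) ≈ 0.31721.


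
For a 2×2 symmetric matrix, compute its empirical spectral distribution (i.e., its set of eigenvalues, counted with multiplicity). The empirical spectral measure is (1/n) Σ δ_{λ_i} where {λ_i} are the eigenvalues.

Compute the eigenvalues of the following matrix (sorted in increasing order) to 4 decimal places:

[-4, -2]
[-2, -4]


Since M is real symmetric, both eigenvalues are real; they are the roots of det(λI − M) = λ² − (tr M) λ + det M.
tr M = -4 + (-4) = -8.
det M = (-4)·(-4) − (-2)² = 16 − 4 = 12.
Characteristic polynomial: λ² + 8λ + 12 = 0.
Discriminant Δ = (tr M)² − 4·det M = 64 − 48 = 16; √Δ = 4.000000.
λ = (tr M ± √Δ)/2 = (-8 ± 4.000000)/2, giving (tr M − √Δ)/2 = -6.0000 and (tr M + √Δ)/2 = -2.0000.

Eigenvalues sorted in increasing order: [-6.0000, -2.0000].


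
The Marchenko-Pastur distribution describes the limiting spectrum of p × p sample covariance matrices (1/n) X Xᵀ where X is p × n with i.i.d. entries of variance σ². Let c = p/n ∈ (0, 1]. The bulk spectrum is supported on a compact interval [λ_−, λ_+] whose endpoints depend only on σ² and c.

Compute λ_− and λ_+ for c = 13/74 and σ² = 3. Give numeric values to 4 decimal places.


c = 13/74 = 0.175676; √c = 0.419137.
λ_− = σ² (1 − √c)² = 3 · (1 − 0.419137)² = 3 · (0.580863)² = 1.012206.
λ_+ = σ² (1 + √c)² = 3 · (1 + 0.419137)² = 3 · (1.419137)² = 6.041848.

Rounded to 4 decimal places: λ_− ≈ 1.0122, λ_+ ≈ 6.0418.


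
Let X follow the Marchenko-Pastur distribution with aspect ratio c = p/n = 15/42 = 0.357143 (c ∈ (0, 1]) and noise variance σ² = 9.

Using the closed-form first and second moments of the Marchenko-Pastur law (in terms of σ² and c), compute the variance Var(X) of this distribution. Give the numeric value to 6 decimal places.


Recall the MP moments m_1 = E[X] = σ² and m_2 = E[X²] = σ⁴ (1 + c).
m_1 = E[X] = σ² = 9, so m_1² = 81.
m_2 = E[X²] = σ⁴ (1 + c) = 81 · (1 + 0.357143) = 81 · 1.357143 = 109.928571.
(Note m_2 − m_1² simplifies to c · σ⁴ = 0.357143 · 81.)

Var(X) = m_2 − m_1² = 109.928571 − 81 = 28.928571.


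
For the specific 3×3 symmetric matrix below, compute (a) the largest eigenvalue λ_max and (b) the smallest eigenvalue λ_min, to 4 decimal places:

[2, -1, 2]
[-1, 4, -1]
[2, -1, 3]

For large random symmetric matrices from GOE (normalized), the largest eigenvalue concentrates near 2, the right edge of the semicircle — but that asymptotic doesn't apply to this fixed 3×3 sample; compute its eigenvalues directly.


Since M is real symmetric, all three eigenvalues are real; they are the roots of det(λI − M) = λ³ − (tr M) λ² + s λ − det M, where s is the sum of the principal 2×2 minors.
tr M = 2 + 4 + 3 = 9.
s = (2·4 − (-1)²) + (2·3 − 2²) + (4·3 − (-1)²) = 7 + 2 + 11 = 20.
det M (expand along row 1) = 2·11 − (-1)·(-1) + 2·(-7) = 7.
Characteristic polynomial: λ³ − 9λ² + 20λ − 7 = 0.
Substitute λ = y + (tr M)/3 = y + 3.000000 to remove the quadratic term: y³ + p·y + q = 0 with p = s − (tr M)²/3 = -7.000000 and q = −2(tr M)³/27 + (tr M)·s/3 − det M = -1.000000.
Three real roots ⇒ use the trigonometric (Viète) form: r = 2√(−p/3) = 3.055050, φ = arccos(3q/(p·r)) = arccos(0.140283) = 1.430049 rad.
y_k = r·cos(φ/3 − 2πk/3) for k = 0, 1, 2 gives y = 2.714479, -0.143277, -2.571201.
λ_k = y_k + 3.000000 gives λ = 5.7145, 2.8567, 0.4288 (check: the sum is 9.0000 = tr M).

Hence λ_max = 5.7145 and λ_min = 0.4288.


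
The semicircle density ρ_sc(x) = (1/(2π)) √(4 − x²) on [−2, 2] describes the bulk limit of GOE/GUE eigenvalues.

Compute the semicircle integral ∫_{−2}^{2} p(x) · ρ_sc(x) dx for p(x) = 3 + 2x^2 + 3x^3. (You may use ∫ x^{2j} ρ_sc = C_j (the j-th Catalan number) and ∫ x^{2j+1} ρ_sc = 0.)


Write p(x) = Σ a_i x^i, split into monomials and integrate each against ρ_sc separately.
Using ∫ x^{2j} ρ_sc = C_j = (1/(j+1)) C(2j, j) (Catalan numbers) and ∫ x^{2j+1} ρ_sc = 0 (odd monomials vanish by symmetry):
  i = 0 (even): a_0 · C_{0} = 3 · 1 = 3
  i = 2 (even): a_2 · C_{1} = 2 · 1 = 2
  i = 3 (odd): ∫ x^3 ρ_sc = 0 (vanishes)

Summing the contributions: ∫_{−2}^{2} p(x) ρ_sc(x) dx = 3 + 2 = 5.


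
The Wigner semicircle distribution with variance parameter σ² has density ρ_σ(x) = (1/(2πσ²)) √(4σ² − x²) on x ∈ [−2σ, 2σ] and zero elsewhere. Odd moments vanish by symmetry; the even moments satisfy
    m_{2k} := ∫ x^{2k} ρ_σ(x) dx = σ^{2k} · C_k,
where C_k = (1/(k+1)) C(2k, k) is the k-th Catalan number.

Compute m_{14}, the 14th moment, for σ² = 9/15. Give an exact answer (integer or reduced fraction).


By the scaled semicircle moment identity, m_{2k} = σ^{2k} · C_k with k = 7.
C_7 = (1/(k+1)) · C(2k, k) = (1/8) · C(14, 7) = (1/8) · 3432 = 429.
σ^{2k} = (σ²)^k = (9/15)^7 = 2187/78125.

Therefore m_{14} = σ^{14} · C_7 = (2187/78125) · 429 = 938223/78125.


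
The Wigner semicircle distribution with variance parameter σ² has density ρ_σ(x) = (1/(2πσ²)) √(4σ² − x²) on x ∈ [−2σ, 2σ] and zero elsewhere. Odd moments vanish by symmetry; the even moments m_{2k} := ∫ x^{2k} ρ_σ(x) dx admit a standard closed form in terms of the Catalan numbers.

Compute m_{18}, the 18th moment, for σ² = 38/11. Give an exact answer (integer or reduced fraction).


By the scaled semicircle moment identity, m_{2k} = σ^{2k} · C_k with k = 9.
C_9 = (1/(k+1)) · C(2k, k) = (1/10) · C(18, 9) = (1/10) · 48620 = 4862.
σ^{2k} = (σ²)^k = (38/11)^9 = 165216101262848/2357947691.

Therefore m_{18} = σ^{18} · C_9 = (165216101262848/2357947691) · 4862 = 73025516758178816/214358881.


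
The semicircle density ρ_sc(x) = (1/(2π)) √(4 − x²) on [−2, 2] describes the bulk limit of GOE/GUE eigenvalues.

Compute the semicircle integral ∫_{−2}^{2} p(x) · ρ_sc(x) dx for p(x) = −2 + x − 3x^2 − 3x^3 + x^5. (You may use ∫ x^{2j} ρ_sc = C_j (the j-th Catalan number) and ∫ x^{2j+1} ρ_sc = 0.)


Write p(x) = Σ a_i x^i, split into monomials and integrate each against ρ_sc separately.
Using ∫ x^{2j} ρ_sc = C_j = (1/(j+1)) C(2j, j) (Catalan numbers) and ∫ x^{2j+1} ρ_sc = 0 (odd monomials vanish by symmetry):
  i = 0 (even): a_0 · C_{0} = -2 · 1 = -2
  i = 1 (odd): ∫ x^1 ρ_sc = 0 (vanishes)
  i = 2 (even): a_2 · C_{1} = -3 · 1 = -3
  i = 3 (odd): ∫ x^3 ρ_sc = 0 (vanishes)
  i = 5 (odd): ∫ x^5 ρ_sc = 0 (vanishes)

Summing the contributions: ∫_{−2}^{2} p(x) ρ_sc(x) dx = (-2) + (-3) = -5.


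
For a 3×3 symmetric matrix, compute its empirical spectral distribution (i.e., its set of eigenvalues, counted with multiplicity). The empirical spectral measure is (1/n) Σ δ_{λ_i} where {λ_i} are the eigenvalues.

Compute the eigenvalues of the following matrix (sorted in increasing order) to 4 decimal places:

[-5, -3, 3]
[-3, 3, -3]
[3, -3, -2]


Since M is real symmetric, all three eigenvalues are real; they are the roots of det(λI − M) = λ³ − (tr M) λ² + s λ − det M, where s is the sum of the principal 2×2 minors.
tr M = -5 + 3 + (-2) = -4.
s = ((-5)·3 − (-3)²) + ((-5)·(-2) − 3²) + (3·(-2) − (-3)²) = -24 + 1 + (-15) = -38.
det M (expand along row 1) = (-5)·(-15) − (-3)·15 + 3·0 = 120.
Characteristic polynomial: λ³ + 4λ² − 38λ − 120 = 0.
Substitute λ = y + (tr M)/3 = y − 1.333333 to remove the quadratic term: y³ + p·y + q = 0 with p = s − (tr M)²/3 = -43.333333 and q = −2(tr M)³/27 + (tr M)·s/3 − det M = -64.592593.
Three real roots ⇒ use the trigonometric (Viète) form: r = 2√(−p/3) = 7.601170, φ = arccos(3q/(p·r)) = arccos(0.588304) = 0.941837 rad.
y_k = r·cos(φ/3 − 2πk/3) for k = 0, 1, 2 gives y = 7.229643, -1.581960, -5.647683.
λ_k = y_k − 1.333333 gives λ = 5.8963, -2.9153, -6.9810 (check: the sum is -4.0000 = tr M).

Eigenvalues sorted in increasing order: [-6.9810, -2.9153, 5.8963].


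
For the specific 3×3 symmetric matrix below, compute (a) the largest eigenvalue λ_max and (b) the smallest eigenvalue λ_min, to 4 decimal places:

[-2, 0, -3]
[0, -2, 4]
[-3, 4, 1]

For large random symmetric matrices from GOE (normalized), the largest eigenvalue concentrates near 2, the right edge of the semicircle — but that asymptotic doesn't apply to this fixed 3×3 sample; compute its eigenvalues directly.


Since M is real symmetric, all three eigenvalues are real; they are the roots of det(λI − M) = λ³ − (tr M) λ² + s λ − det M, where s is the sum of the principal 2×2 minors.
tr M = -2 + (-2) + 1 = -3.
s = ((-2)·(-2) − 0²) + ((-2)·1 − (-3)²) + ((-2)·1 − 4²) = 4 + (-11) + (-18) = -25.
det M (expand along row 1) = (-2)·(-18) − 0·12 + (-3)·(-6) = 54.
Characteristic polynomial: λ³ + 3λ² − 25λ − 54 = 0.
Substitute λ = y + (tr M)/3 = y − 1.000000 to remove the quadratic term: y³ + p·y + q = 0 with p = s − (tr M)²/3 = -28.000000 and q = −2(tr M)³/27 + (tr M)·s/3 − det M = -27.000000.
Three real roots ⇒ use the trigonometric (Viète) form: r = 2√(−p/3) = 6.110101, φ = arccos(3q/(p·r)) = arccos(0.473455) = 1.077587 rad.
y_k = r·cos(φ/3 − 2πk/3) for k = 0, 1, 2 gives y = 5.720153, -1.000000, -4.720153.
λ_k = y_k − 1.000000 gives λ = 4.7202, -2.0000, -5.7202 (check: the sum is -3.0000 = tr M).

Hence λ_max = 4.7202 and λ_min = -5.7202.


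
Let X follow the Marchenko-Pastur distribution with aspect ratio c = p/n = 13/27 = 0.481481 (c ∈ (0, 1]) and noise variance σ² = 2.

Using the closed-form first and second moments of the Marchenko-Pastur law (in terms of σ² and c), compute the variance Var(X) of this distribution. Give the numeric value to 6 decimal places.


Recall the MP moments m_1 = E[X] = σ² and m_2 = E[X²] = σ⁴ (1 + c).
m_1 = E[X] = σ² = 2, so m_1² = 4.
m_2 = E[X²] = σ⁴ (1 + c) = 4 · (1 + 0.481481) = 4 · 1.481481 = 5.925926.
(Note m_2 − m_1² simplifies to c · σ⁴ = 0.481481 · 4.)

Var(X) = m_2 − m_1² = 5.925926 − 4 = 1.925926.


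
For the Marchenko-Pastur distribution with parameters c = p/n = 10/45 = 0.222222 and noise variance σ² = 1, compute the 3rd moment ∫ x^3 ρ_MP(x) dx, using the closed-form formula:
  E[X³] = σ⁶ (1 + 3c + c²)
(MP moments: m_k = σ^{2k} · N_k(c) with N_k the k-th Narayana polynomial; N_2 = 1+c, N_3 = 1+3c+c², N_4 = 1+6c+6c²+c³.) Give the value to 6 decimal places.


E[X³] = σ⁶ (1 + 3c + c²) (third MP moment). With σ² = 1 (so σ⁶ = 1) and c = 10/45 = 0.222222: E[X³] = 1 · (1 + 3·0.222222 + (0.222222)²) = 1 · 1.716049.

So E[X^3] = 1.716049.


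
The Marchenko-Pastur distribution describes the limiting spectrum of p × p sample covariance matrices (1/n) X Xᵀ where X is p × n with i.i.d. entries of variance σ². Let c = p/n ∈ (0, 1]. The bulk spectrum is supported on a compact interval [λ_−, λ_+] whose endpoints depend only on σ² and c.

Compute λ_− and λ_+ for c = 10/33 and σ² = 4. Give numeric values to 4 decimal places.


c = 10/33 = 0.303030; √c = 0.550482.
λ_− = σ² (1 − √c)² = 4 · (1 − 0.550482)² = 4 · (0.449518)² = 0.808266.
λ_+ = σ² (1 + √c)² = 4 · (1 + 0.550482)² = 4 · (1.550482)² = 9.615976.

Rounded to 4 decimal places: λ_− ≈ 0.8083, λ_+ ≈ 9.6160.


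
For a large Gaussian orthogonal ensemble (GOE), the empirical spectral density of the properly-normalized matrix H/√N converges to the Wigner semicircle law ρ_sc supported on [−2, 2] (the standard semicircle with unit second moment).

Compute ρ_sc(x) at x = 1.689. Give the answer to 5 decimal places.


ρ_sc(x) = (1/(2π)) √(4 − x²). With x = 1.689:
  4 − x² = 4 − (1.689)² = 4 − 2.852721 = 1.147279.
  √(4 − x²) = 1.071111.
  1/(2π) = 0.159155.
  ρ_sc(1.689) = 0.159155 · 1.071111 = 0.170473.

Rounded to 5 decimal places: ρ_sc(1.689) ≈ 0.17047.


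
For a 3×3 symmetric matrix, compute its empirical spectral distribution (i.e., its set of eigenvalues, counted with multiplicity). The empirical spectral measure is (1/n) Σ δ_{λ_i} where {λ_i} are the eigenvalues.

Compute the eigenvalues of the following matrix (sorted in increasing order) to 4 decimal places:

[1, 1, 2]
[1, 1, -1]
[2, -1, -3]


Since M is real symmetric, all three eigenvalues are real; they are the roots of det(λI − M) = λ³ − (tr M) λ² + s λ − det M, where s is the sum of the principal 2×2 minors.
tr M = 1 + 1 + (-3) = -1.
s = (1·1 − 1²) + (1·(-3) − 2²) + (1·(-3) − (-1)²) = 0 + (-7) + (-4) = -11.
det M (expand along row 1) = 1·(-4) − 1·(-1) + 2·(-3) = -9.
Characteristic polynomial: λ³ + λ² − 11λ + 9 = 0.
Substitute λ = y + (tr M)/3 = y − 0.333333 to remove the quadratic term: y³ + p·y + q = 0 with p = s − (tr M)²/3 = -11.333333 and q = −2(tr M)³/27 + (tr M)·s/3 − det M = 12.740741.
Three real roots ⇒ use the trigonometric (Viète) form: r = 2√(−p/3) = 3.887301, φ = arccos(3q/(p·r)) = arccos(-0.867581) = 2.621114 rad.
y_k = r·cos(φ/3 − 2πk/3) for k = 0, 1, 2 gives y = 2.495611, 1.333333, -3.828944.
λ_k = y_k − 0.333333 gives λ = 2.1623, 1.0000, -4.1623 (check: the sum is -1.0000 = tr M).

Eigenvalues sorted in increasing order: [-4.1623, 1.0000, 2.1623].


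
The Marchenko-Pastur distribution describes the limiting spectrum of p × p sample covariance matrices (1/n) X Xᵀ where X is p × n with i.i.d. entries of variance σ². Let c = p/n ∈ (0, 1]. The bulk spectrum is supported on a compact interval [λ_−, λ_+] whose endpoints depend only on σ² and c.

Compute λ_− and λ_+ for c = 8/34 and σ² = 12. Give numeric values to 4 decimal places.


c = 8/34 = 0.235294; √c = 0.485071.
λ_− = σ² (1 − √c)² = 12 · (1 − 0.485071)² = 12 · (0.514929)² = 3.181819.
λ_+ = σ² (1 + √c)² = 12 · (1 + 0.485071)² = 12 · (1.485071)² = 26.465239.

Rounded to 4 decimal places: λ_− ≈ 3.1818, λ_+ ≈ 26.4652.


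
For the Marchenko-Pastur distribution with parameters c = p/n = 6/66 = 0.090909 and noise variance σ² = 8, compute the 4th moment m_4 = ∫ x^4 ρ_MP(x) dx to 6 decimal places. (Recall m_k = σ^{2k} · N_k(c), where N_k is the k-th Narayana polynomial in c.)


E[X⁴] = σ⁸ (1 + 6c + 6c² + c³) (fourth MP moment). With σ² = 8 (so σ⁸ = 4096) and c = 6/66 = 0.090909: E[X⁴] = 4096 · (1 + 6·0.090909 + 6·(0.090909)² + (0.090909)³) = 4096 · 1.595793.

So E[X^4] = 6536.366642.


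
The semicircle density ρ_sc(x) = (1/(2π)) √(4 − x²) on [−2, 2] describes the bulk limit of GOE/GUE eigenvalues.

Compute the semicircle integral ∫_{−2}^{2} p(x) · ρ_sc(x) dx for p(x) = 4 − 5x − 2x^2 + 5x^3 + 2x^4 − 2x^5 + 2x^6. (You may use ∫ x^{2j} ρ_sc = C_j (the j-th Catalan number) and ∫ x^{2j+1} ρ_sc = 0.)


Write p(x) = Σ a_i x^i, split into monomials and integrate each against ρ_sc separately.
Using ∫ x^{2j} ρ_sc = C_j = (1/(j+1)) C(2j, j) (Catalan numbers) and ∫ x^{2j+1} ρ_sc = 0 (odd monomials vanish by symmetry):
  i = 0 (even): a_0 · C_{0} = 4 · 1 = 4
  i = 1 (odd): ∫ x^1 ρ_sc = 0 (vanishes)
  i = 2 (even): a_2 · C_{1} = -2 · 1 = -2
  i = 3 (odd): ∫ x^3 ρ_sc = 0 (vanishes)
  i = 4 (even): a_4 · C_{2} = 2 · 2 = 4
  i = 5 (odd): ∫ x^5 ρ_sc = 0 (vanishes)
  i = 6 (even): a_6 · C_{3} = 2 · 5 = 10

Summing the contributions: ∫_{−2}^{2} p(x) ρ_sc(x) dx = 4 + (-2) + 4 + 10 = 16.


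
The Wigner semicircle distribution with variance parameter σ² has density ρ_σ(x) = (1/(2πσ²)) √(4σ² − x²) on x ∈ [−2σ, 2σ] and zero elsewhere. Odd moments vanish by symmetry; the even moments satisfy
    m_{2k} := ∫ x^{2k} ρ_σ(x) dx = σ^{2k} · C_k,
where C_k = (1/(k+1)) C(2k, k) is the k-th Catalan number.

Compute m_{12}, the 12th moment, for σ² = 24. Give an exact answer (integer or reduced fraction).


By the scaled semicircle moment identity, m_{2k} = σ^{2k} · C_k with k = 6.
C_6 = (1/(k+1)) · C(2k, k) = (1/7) · C(12, 6) = (1/7) · 924 = 132.
σ^{2k} = (σ²)^k = (24)^6 = 191102976.

Therefore m_{12} = σ^{12} · C_6 = 191102976 · 132 = 25225592832.


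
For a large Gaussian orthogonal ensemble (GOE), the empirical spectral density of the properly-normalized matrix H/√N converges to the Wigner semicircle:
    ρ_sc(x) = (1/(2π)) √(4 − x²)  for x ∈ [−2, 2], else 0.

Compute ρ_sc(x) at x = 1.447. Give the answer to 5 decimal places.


ρ_sc(x) = (1/(2π)) √(4 − x²). With x = 1.447:
  4 − x² = 4 − (1.447)² = 4 − 2.093809 = 1.906191.
  √(4 − x²) = 1.380649.
  1/(2π) = 0.159155.
  ρ_sc(1.447) = 0.159155 · 1.380649 = 0.219737.

Rounded to 5 decimal places: ρ_sc(1.447) ≈ 0.21974.


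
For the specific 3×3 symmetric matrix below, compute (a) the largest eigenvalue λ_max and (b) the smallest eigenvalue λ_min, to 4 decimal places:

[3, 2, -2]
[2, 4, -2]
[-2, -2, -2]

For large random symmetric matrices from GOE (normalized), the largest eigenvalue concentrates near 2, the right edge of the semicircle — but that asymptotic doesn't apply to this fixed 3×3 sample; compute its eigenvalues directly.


Since M is real symmetric, all three eigenvalues are real; they are the roots of det(λI − M) = λ³ − (tr M) λ² + s λ − det M, where s is the sum of the principal 2×2 minors.
tr M = 3 + 4 + (-2) = 5.
s = (3·4 − 2²) + (3·(-2) − (-2)²) + (4·(-2) − (-2)²) = 8 + (-10) + (-12) = -14.
det M (expand along row 1) = 3·(-12) − 2·(-8) + (-2)·4 = -28.
Characteristic polynomial: λ³ − 5λ² − 14λ + 28 = 0.
Substitute λ = y + (tr M)/3 = y + 1.666667 to remove the quadratic term: y³ + p·y + q = 0 with p = s − (tr M)²/3 = -22.333333 and q = −2(tr M)³/27 + (tr M)·s/3 − det M = -4.592593.
Three real roots ⇒ use the trigonometric (Viète) form: r = 2√(−p/3) = 5.456902, φ = arccos(3q/(p·r)) = arccos(0.113052) = 1.457502 rad.
y_k = r·cos(φ/3 − 2πk/3) for k = 0, 1, 2 gives y = 4.825461, -0.206030, -4.619431.
λ_k = y_k + 1.666667 gives λ = 6.4921, 1.4606, -2.9528 (check: the sum is 5.0000 = tr M).

Hence λ_max = 6.4921 and λ_min = -2.9528.


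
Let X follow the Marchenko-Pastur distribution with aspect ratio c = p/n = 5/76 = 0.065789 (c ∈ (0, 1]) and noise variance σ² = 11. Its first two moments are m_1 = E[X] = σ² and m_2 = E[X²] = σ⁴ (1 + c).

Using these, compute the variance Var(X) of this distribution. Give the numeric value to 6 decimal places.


m_1 = E[X] = σ² = 11, so m_1² = 121.
m_2 = E[X²] = σ⁴ (1 + c) = 121 · (1 + 0.065789) = 121 · 1.065789 = 128.960526.
(Note m_2 − m_1² simplifies to c · σ⁴ = 0.065789 · 121.)

Var(X) = m_2 − m_1² = 128.960526 − 121 = 7.960526.


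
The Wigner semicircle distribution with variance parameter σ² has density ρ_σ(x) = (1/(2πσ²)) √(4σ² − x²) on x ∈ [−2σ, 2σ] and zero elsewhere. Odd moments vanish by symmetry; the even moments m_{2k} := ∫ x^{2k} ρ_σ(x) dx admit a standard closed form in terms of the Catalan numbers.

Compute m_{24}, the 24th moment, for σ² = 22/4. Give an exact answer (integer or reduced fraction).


By the scaled semicircle moment identity, m_{2k} = σ^{2k} · C_k with k = 12.
C_12 = (1/(k+1)) · C(2k, k) = (1/13) · C(24, 12) = (1/13) · 2704156 = 208012.
σ^{2k} = (σ²)^k = (22/4)^12 = 3138428376721/4096.

Therefore m_{24} = σ^{24} · C_12 = (3138428376721/4096) · 208012 = 163207690874622163/1024.


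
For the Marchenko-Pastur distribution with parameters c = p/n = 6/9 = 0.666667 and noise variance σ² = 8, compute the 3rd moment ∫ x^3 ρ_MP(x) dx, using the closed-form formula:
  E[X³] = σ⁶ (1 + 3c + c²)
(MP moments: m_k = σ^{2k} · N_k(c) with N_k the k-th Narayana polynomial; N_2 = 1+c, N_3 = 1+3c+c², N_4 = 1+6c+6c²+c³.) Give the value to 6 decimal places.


E[X³] = σ⁶ (1 + 3c + c²) (third MP moment). With σ² = 8 (so σ⁶ = 512) and c = 6/9 = 0.666667: E[X³] = 512 · (1 + 3·0.666667 + (0.666667)²) = 512 · 3.444444.

So E[X^3] = 1763.555556.


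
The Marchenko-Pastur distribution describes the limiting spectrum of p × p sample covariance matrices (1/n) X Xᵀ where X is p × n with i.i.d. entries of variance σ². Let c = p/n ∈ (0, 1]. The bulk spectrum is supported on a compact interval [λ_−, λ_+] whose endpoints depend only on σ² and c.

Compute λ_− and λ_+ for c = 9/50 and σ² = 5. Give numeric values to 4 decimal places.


c = 9/50 = 0.180000; √c = 0.424264.
λ_− = σ² (1 − √c)² = 5 · (1 − 0.424264)² = 5 · (0.575736)² = 1.657359.
λ_+ = σ² (1 + √c)² = 5 · (1 + 0.424264)² = 5 · (1.424264)² = 10.142641.

Rounded to 4 decimal places: λ_− ≈ 1.6574, λ_+ ≈ 10.1426.


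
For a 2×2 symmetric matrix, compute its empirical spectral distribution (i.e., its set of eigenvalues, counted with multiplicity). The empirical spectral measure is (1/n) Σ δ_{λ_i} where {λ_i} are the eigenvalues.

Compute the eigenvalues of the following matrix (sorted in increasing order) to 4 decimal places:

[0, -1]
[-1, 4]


Since M is real symmetric, both eigenvalues are real; they are the roots of det(λI − M) = λ² − (tr M) λ + det M.
tr M = 0 + 4 = 4.
det M = 0·4 − (-1)² = 0 − 1 = -1.
Characteristic polynomial: λ² − 4λ − 1 = 0.
Discriminant Δ = (tr M)² − 4·det M = 16 − (-4) = 20; √Δ = 4.472136.
λ = (tr M ± √Δ)/2 = (4 ± 4.472136)/2, giving (tr M − √Δ)/2 = -0.2361 and (tr M + √Δ)/2 = 4.2361.

Eigenvalues sorted in increasing order: [-0.2361, 4.2361].


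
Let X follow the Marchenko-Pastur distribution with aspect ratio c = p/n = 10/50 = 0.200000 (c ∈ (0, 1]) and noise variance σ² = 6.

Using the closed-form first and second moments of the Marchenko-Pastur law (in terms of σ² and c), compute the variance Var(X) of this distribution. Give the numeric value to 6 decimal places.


Recall the MP moments m_1 = E[X] = σ² and m_2 = E[X²] = σ⁴ (1 + c).
m_1 = E[X] = σ² = 6, so m_1² = 36.
m_2 = E[X²] = σ⁴ (1 + c) = 36 · (1 + 0.200000) = 36 · 1.200000 = 43.200000.
(Note m_2 − m_1² simplifies to c · σ⁴ = 0.200000 · 36.)

Var(X) = m_2 − m_1² = 43.200000 − 36 = 7.200000.


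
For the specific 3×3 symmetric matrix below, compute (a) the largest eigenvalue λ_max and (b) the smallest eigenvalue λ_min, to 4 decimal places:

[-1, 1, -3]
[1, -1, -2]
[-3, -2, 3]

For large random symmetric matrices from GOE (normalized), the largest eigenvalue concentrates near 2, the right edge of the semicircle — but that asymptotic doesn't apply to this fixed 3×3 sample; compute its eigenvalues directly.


Since M is real symmetric, all three eigenvalues are real; they are the roots of det(λI − M) = λ³ − (tr M) λ² + s λ − det M, where s is the sum of the principal 2×2 minors.
tr M = -1 + (-1) + 3 = 1.
s = ((-1)·(-1) − 1²) + ((-1)·3 − (-3)²) + ((-1)·3 − (-2)²) = 0 + (-12) + (-7) = -19.
det M (expand along row 1) = (-1)·(-7) − 1·(-3) + (-3)·(-5) = 25.
Characteristic polynomial: λ³ − λ² − 19λ − 25 = 0.
Substitute λ = y + (tr M)/3 = y + 0.333333 to remove the quadratic term: y³ + p·y + q = 0 with p = s − (tr M)²/3 = -19.333333 and q = −2(tr M)³/27 + (tr M)·s/3 − det M = -31.407407.
Three real roots ⇒ use the trigonometric (Viète) form: r = 2√(−p/3) = 5.077182, φ = arccos(3q/(p·r)) = arccos(0.959895) = 0.284168 rad.
y_k = r·cos(φ/3 − 2πk/3) for k = 0, 1, 2 gives y = 5.054422, -2.111341, -2.943081.
λ_k = y_k + 0.333333 gives λ = 5.3878, -1.7780, -2.6097 (check: the sum is 1.0000 = tr M).

Hence λ_max = 5.3878 and λ_min = -2.6097.


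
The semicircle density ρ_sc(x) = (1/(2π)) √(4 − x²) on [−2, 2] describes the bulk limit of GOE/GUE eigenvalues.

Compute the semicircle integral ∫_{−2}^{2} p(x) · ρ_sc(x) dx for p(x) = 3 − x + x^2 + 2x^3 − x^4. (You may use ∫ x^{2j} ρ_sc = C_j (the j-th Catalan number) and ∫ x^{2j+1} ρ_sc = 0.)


Write p(x) = Σ a_i x^i, split into monomials and integrate each against ρ_sc separately.
Using ∫ x^{2j} ρ_sc = C_j = (1/(j+1)) C(2j, j) (Catalan numbers) and ∫ x^{2j+1} ρ_sc = 0 (odd monomials vanish by symmetry):
  i = 0 (even): a_0 · C_{0} = 3 · 1 = 3
  i = 1 (odd): ∫ x^1 ρ_sc = 0 (vanishes)
  i = 2 (even): a_2 · C_{1} = 1 · 1 = 1
  i = 3 (odd): ∫ x^3 ρ_sc = 0 (vanishes)
  i = 4 (even): a_4 · C_{2} = -1 · 2 = -2

Summing the contributions: ∫_{−2}^{2} p(x) ρ_sc(x) dx = 3 + 1 + (-2) = 2.


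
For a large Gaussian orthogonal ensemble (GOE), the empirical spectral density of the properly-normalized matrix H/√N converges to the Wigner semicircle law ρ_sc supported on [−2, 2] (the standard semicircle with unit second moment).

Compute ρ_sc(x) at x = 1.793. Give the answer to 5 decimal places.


ρ_sc(x) = (1/(2π)) √(4 − x²). With x = 1.793:
  4 − x² = 4 − (1.793)² = 4 − 3.214849 = 0.785151.
  √(4 − x²) = 0.886087.
  1/(2π) = 0.159155.
  ρ_sc(1.793) = 0.159155 · 0.886087 = 0.141025.

Rounded to 5 decimal places: ρ_sc(1.793) ≈ 0.14103.


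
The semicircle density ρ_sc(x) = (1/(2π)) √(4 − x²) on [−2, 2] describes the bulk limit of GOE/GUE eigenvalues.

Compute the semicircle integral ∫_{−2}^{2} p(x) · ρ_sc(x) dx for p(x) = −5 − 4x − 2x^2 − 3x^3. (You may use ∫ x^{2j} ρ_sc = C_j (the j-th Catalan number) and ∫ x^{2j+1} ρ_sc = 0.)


Write p(x) = Σ a_i x^i, split into monomials and integrate each against ρ_sc separately.
Using ∫ x^{2j} ρ_sc = C_j = (1/(j+1)) C(2j, j) (Catalan numbers) and ∫ x^{2j+1} ρ_sc = 0 (odd monomials vanish by symmetry):
  i = 0 (even): a_0 · C_{0} = -5 · 1 = -5
  i = 1 (odd): ∫ x^1 ρ_sc = 0 (vanishes)
  i = 2 (even): a_2 · C_{1} = -2 · 1 = -2
  i = 3 (odd): ∫ x^3 ρ_sc = 0 (vanishes)

Summing the contributions: ∫_{−2}^{2} p(x) ρ_sc(x) dx = (-5) + (-2) = -7.


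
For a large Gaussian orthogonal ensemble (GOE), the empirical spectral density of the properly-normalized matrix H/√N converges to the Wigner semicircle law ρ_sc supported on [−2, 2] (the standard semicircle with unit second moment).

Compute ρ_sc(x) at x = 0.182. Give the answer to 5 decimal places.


ρ_sc(x) = (1/(2π)) √(4 − x²). With x = 0.182:
  4 − x² = 4 − (0.182)² = 4 − 0.033124 = 3.966876.
  √(4 − x²) = 1.991702.
  1/(2π) = 0.159155.
  ρ_sc(0.182) = 0.159155 · 1.991702 = 0.316989.

Rounded to 5 decimal places: ρ_sc(0.182) ≈ 0.31699.


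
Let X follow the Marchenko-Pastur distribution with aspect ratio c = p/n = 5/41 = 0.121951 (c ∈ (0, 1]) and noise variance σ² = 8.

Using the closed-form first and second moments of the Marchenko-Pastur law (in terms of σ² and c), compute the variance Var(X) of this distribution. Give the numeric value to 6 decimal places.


Recall the MP moments m_1 = E[X] = σ² and m_2 = E[X²] = σ⁴ (1 + c).
m_1 = E[X] = σ² = 8, so m_1² = 64.
m_2 = E[X²] = σ⁴ (1 + c) = 64 · (1 + 0.121951) = 64 · 1.121951 = 71.804878.
(Note m_2 − m_1² simplifies to c · σ⁴ = 0.121951 · 64.)

Var(X) = m_2 − m_1² = 71.804878 − 64 = 7.804878.


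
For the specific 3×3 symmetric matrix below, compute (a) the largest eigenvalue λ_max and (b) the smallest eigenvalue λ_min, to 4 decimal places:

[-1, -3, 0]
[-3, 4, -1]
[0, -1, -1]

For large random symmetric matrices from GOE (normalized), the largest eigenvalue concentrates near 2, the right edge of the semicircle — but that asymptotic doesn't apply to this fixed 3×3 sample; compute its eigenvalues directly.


Since M is real symmetric, all three eigenvalues are real; they are the roots of det(λI − M) = λ³ − (tr M) λ² + s λ − det M, where s is the sum of the principal 2×2 minors.
tr M = -1 + 4 + (-1) = 2.
s = ((-1)·4 − (-3)²) + ((-1)·(-1) − 0²) + (4·(-1) − (-1)²) = -13 + 1 + (-5) = -17.
det M (expand along row 1) = (-1)·(-5) − (-3)·3 + 0·3 = 14.
Characteristic polynomial: λ³ − 2λ² − 17λ − 14 = 0.
Substitute λ = y + (tr M)/3 = y + 0.666667 to remove the quadratic term: y³ + p·y + q = 0 with p = s − (tr M)²/3 = -18.333333 and q = −2(tr M)³/27 + (tr M)·s/3 − det M = -25.925926.
Three real roots ⇒ use the trigonometric (Viète) form: r = 2√(−p/3) = 4.944132, φ = arccos(3q/(p·r)) = arccos(0.858073) = 0.539292 rad.
y_k = r·cos(φ/3 − 2πk/3) for k = 0, 1, 2 gives y = 4.864462, -1.666667, -3.197796.
λ_k = y_k + 0.666667 gives λ = 5.5311, -1.0000, -2.5311 (check: the sum is 2.0000 = tr M).

Hence λ_max = 5.5311 and λ_min = -2.5311.


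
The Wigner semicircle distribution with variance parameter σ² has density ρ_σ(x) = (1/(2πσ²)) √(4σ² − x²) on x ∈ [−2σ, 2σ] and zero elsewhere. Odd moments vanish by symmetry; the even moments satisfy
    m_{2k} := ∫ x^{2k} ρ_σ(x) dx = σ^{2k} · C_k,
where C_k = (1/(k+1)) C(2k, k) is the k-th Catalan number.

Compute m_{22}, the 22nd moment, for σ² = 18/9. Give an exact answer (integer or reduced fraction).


By the scaled semicircle moment identity, m_{2k} = σ^{2k} · C_k with k = 11.
C_11 = (1/(k+1)) · C(2k, k) = (1/12) · C(22, 11) = (1/12) · 705432 = 58786.
σ^{2k} = (σ²)^k = (18/9)^11 = 2048.

Therefore m_{22} = σ^{22} · C_11 = 2048 · 58786 = 120393728.


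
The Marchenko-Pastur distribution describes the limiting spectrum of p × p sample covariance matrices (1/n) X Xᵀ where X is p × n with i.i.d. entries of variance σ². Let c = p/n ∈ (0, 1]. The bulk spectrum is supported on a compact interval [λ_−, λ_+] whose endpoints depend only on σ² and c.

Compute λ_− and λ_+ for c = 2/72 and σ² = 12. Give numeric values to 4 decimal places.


c = 2/72 = 0.027778; √c = 0.166667.
λ_− = σ² (1 − √c)² = 12 · (1 − 0.166667)² = 12 · (0.833333)² = 8.333333.
λ_+ = σ² (1 + √c)² = 12 · (1 + 0.166667)² = 12 · (1.166667)² = 16.333333.

Rounded to 4 decimal places: λ_− ≈ 8.3333, λ_+ ≈ 16.3333.


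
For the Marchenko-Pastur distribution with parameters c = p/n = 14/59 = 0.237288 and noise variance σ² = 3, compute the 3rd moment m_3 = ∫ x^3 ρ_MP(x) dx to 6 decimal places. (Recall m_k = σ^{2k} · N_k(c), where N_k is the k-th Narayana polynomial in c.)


E[X³] = σ⁶ (1 + 3c + c²) (third MP moment). With σ² = 3 (so σ⁶ = 27) and c = 14/59 = 0.237288: E[X³] = 27 · (1 + 3·0.237288 + (0.237288)²) = 27 · 1.768170.

So E[X^3] = 47.740592.


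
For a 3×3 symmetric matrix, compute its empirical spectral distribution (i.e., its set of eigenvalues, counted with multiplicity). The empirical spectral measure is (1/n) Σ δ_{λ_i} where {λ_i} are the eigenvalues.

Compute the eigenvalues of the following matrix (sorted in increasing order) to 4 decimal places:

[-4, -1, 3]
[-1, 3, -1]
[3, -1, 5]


Since M is real symmetric, all three eigenvalues are real; they are the roots of det(λI − M) = λ³ − (tr M) λ² + s λ − det M, where s is the sum of the principal 2×2 minors.
tr M = -4 + 3 + 5 = 4.
s = ((-4)·3 − (-1)²) + ((-4)·5 − 3²) + (3·5 − (-1)²) = -13 + (-29) + 14 = -28.
det M (expand along row 1) = (-4)·14 − (-1)·(-2) + 3·(-8) = -82.
Characteristic polynomial: λ³ − 4λ² − 28λ + 82 = 0.
Substitute λ = y + (tr M)/3 = y + 1.333333 to remove the quadratic term: y³ + p·y + q = 0 with p = s − (tr M)²/3 = -33.333333 and q = −2(tr M)³/27 + (tr M)·s/3 − det M = 39.925926.
Three real roots ⇒ use the trigonometric (Viète) form: r = 2√(−p/3) = 6.666667, φ = arccos(3q/(p·r)) = arccos(-0.539000) = 2.140046 rad.
y_k = r·cos(φ/3 − 2πk/3) for k = 0, 1, 2 gives y = 5.041166, 1.257421, -6.298587.
λ_k = y_k + 1.333333 gives λ = 6.3745, 2.5908, -4.9653 (check: the sum is 4.0000 = tr M).

Eigenvalues sorted in increasing order: [-4.9653, 2.5908, 6.3745].


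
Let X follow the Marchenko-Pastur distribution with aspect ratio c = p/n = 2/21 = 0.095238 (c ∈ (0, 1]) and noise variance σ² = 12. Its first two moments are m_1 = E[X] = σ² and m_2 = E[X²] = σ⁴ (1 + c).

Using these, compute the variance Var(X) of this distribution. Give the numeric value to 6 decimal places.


m_1 = E[X] = σ² = 12, so m_1² = 144.
m_2 = E[X²] = σ⁴ (1 + c) = 144 · (1 + 0.095238) = 144 · 1.095238 = 157.714286.
(Note m_2 − m_1² simplifies to c · σ⁴ = 0.095238 · 144.)

Var(X) = m_2 − m_1² = 157.714286 − 144 = 13.714286.


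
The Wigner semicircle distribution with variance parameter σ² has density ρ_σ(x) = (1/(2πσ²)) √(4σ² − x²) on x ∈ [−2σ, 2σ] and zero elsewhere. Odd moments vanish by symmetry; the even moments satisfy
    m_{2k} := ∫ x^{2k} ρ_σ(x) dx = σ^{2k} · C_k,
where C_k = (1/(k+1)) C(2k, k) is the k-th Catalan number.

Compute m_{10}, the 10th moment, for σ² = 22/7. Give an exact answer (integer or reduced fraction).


By the scaled semicircle moment identity, m_{2k} = σ^{2k} · C_k with k = 5.
C_5 = (1/(k+1)) · C(2k, k) = (1/6) · C(10, 5) = (1/6) · 252 = 42.
σ^{2k} = (σ²)^k = (22/7)^5 = 5153632/16807.

Therefore m_{10} = σ^{10} · C_5 = (5153632/16807) · 42 = 30921792/2401.


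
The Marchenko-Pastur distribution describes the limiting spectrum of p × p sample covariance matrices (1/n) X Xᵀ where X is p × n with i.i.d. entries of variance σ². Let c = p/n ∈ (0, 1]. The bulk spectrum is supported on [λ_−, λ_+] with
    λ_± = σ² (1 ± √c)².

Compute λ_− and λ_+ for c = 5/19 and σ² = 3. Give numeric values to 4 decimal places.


c = 5/19 = 0.263158; √c = 0.512989.
λ_− = σ² (1 − √c)² = 3 · (1 − 0.512989)² = 3 · (0.487011)² = 0.711539.
λ_+ = σ² (1 + √c)² = 3 · (1 + 0.512989)² = 3 · (1.512989)² = 6.867409.

Rounded to 4 decimal places: λ_− ≈ 0.7115, λ_+ ≈ 6.8674.


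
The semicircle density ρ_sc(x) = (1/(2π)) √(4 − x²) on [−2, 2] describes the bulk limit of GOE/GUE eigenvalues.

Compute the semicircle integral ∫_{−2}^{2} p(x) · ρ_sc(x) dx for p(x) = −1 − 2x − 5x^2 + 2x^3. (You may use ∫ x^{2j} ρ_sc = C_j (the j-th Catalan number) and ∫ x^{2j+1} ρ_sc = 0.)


Write p(x) = Σ a_i x^i, split into monomials and integrate each against ρ_sc separately.
Using ∫ x^{2j} ρ_sc = C_j = (1/(j+1)) C(2j, j) (Catalan numbers) and ∫ x^{2j+1} ρ_sc = 0 (odd monomials vanish by symmetry):
  i = 0 (even): a_0 · C_{0} = -1 · 1 = -1
  i = 1 (odd): ∫ x^1 ρ_sc = 0 (vanishes)
  i = 2 (even): a_2 · C_{1} = -5 · 1 = -5
  i = 3 (odd): ∫ x^3 ρ_sc = 0 (vanishes)

Summing the contributions: ∫_{−2}^{2} p(x) ρ_sc(x) dx = (-1) + (-5) = -6.


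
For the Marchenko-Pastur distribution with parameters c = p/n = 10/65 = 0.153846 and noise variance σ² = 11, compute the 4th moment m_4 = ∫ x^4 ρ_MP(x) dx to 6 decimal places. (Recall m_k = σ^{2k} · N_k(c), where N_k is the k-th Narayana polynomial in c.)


E[X⁴] = σ⁸ (1 + 6c + 6c² + c³) (fourth MP moment). With σ² = 11 (so σ⁸ = 14641) and c = 10/65 = 0.153846: E[X⁴] = 14641 · (1 + 6·0.153846 + 6·(0.153846)² + (0.153846)³) = 14641 · 2.068730.

So E[X^4] = 30288.277196.


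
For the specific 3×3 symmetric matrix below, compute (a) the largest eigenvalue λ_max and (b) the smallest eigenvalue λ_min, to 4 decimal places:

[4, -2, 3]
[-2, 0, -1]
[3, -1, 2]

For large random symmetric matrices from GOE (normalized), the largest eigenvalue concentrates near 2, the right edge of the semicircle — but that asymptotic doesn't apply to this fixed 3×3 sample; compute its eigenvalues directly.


Since M is real symmetric, all three eigenvalues are real; they are the roots of det(λI − M) = λ³ − (tr M) λ² + s λ − det M, where s is the sum of the principal 2×2 minors.
tr M = 4 + 0 + 2 = 6.
s = (4·0 − (-2)²) + (4·2 − 3²) + (0·2 − (-1)²) = -4 + (-1) + (-1) = -6.
det M (expand along row 1) = 4·(-1) − (-2)·(-1) + 3·2 = 0.
Characteristic polynomial: λ³ − 6λ² − 6λ = 0.
Substitute λ = y + (tr M)/3 = y + 2.000000 to remove the quadratic term: y³ + p·y + q = 0 with p = s − (tr M)²/3 = -18.000000 and q = −2(tr M)³/27 + (tr M)·s/3 − det M = -28.000000.
Three real roots ⇒ use the trigonometric (Viète) form: r = 2√(−p/3) = 4.898979, φ = arccos(3q/(p·r)) = arccos(0.952579) = 0.309193 rad.
y_k = r·cos(φ/3 − 2πk/3) for k = 0, 1, 2 gives y = 4.872983, -2.000000, -2.872983.
λ_k = y_k + 2.000000 gives λ = 6.8730, 0.0000, -0.8730 (check: the sum is 6.0000 = tr M).

Hence λ_max = 6.8730 and λ_min = -0.8730.


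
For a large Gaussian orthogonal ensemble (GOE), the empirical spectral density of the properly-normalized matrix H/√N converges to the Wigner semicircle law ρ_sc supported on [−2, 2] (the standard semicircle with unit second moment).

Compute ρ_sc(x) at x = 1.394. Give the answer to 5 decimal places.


ρ_sc(x) = (1/(2π)) √(4 − x²). With x = 1.394:
  4 − x² = 4 − (1.394)² = 4 − 1.943236 = 2.056764.
  √(4 − x²) = 1.434142.
  1/(2π) = 0.159155.
  ρ_sc(1.394) = 0.159155 · 1.434142 = 0.228251.

Rounded to 5 decimal places: ρ_sc(1.394) ≈ 0.22825.


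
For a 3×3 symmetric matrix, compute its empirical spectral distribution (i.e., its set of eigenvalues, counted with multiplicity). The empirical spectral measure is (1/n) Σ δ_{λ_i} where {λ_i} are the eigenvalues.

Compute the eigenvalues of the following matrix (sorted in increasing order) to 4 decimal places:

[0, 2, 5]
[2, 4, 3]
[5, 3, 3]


Since M is real symmetric, all three eigenvalues are real; they are the roots of det(λI − M) = λ³ − (tr M) λ² + s λ − det M, where s is the sum of the principal 2×2 minors.
tr M = 0 + 4 + 3 = 7.
s = (0·4 − 2²) + (0·3 − 5²) + (4·3 − 3²) = -4 + (-25) + 3 = -26.
det M (expand along row 1) = 0·3 − 2·(-9) + 5·(-14) = -52.
Characteristic polynomial: λ³ − 7λ² − 26λ + 52 = 0.
Substitute λ = y + (tr M)/3 = y + 2.333333 to remove the quadratic term: y³ + p·y + q = 0 with p = s − (tr M)²/3 = -42.333333 and q = −2(tr M)³/27 + (tr M)·s/3 − det M = -34.074074.
Three real roots ⇒ use the trigonometric (Viète) form: r = 2√(−p/3) = 7.512952, φ = arccos(3q/(p·r)) = arccos(0.321405) = 1.243584 rad.
y_k = r·cos(φ/3 − 2πk/3) for k = 0, 1, 2 gives y = 6.876654, -0.817820, -6.058834.
λ_k = y_k + 2.333333 gives λ = 9.2100, 1.5155, -3.7255 (check: the sum is 7.0000 = tr M).

Eigenvalues sorted in increasing order: [-3.7255, 1.5155, 9.2100].
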